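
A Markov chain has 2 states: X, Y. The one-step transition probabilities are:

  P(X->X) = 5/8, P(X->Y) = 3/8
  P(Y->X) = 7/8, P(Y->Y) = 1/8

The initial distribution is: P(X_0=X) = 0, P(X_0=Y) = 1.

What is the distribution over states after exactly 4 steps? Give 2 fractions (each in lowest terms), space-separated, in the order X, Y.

Propagating the distribution step by step (d_{t+1} = d_t * P):
d_0 = (X=0, Y=1)
  d_1[X] = 0*5/8 + 1*7/8 = 7/8
  d_1[Y] = 0*3/8 + 1*1/8 = 1/8
d_1 = (X=7/8, Y=1/8)
  d_2[X] = 7/8*5/8 + 1/8*7/8 = 21/32
  d_2[Y] = 7/8*3/8 + 1/8*1/8 = 11/32
d_2 = (X=21/32, Y=11/32)
  d_3[X] = 21/32*5/8 + 11/32*7/8 = 91/128
  d_3[Y] = 21/32*3/8 + 11/32*1/8 = 37/128
d_3 = (X=91/128, Y=37/128)
  d_4[X] = 91/128*5/8 + 37/128*7/8 = 357/512
  d_4[Y] = 91/128*3/8 + 37/128*1/8 = 155/512
d_4 = (X=357/512, Y=155/512)

Answer: 357/512 155/512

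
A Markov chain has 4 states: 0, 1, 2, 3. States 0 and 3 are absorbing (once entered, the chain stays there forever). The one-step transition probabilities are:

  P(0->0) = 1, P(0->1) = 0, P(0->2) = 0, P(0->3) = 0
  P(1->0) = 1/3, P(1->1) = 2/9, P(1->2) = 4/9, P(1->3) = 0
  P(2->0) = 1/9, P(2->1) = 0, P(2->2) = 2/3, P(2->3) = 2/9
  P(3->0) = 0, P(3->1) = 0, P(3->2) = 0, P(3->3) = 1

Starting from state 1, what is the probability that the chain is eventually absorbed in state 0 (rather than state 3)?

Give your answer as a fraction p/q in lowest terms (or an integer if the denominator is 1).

Let a_i = P(absorbed in 0 | start in state i).
Boundary conditions: a_0 = 1, a_3 = 0.
For each transient state i, a_i = sum_j P(i->j) * a_j:
  a_1 = 1/3*a_0 + 2/9*a_1 + 4/9*a_2 + 0*a_3
  a_2 = 1/9*a_0 + 0*a_1 + 2/3*a_2 + 2/9*a_3

Substituting a_0 = 1 and a_3 = 0, rearrange to (I - Q) a = r where r[i] = P(i -> 0):
  [7/9, -4/9] . (a_1, a_2) = 1/3
  [0, 1/3] . (a_1, a_2) = 1/9

Solving yields:
  a_1 = 13/21
  a_2 = 1/3

Starting state is 1, so the absorption probability is a_1 = 13/21.

Answer: 13/21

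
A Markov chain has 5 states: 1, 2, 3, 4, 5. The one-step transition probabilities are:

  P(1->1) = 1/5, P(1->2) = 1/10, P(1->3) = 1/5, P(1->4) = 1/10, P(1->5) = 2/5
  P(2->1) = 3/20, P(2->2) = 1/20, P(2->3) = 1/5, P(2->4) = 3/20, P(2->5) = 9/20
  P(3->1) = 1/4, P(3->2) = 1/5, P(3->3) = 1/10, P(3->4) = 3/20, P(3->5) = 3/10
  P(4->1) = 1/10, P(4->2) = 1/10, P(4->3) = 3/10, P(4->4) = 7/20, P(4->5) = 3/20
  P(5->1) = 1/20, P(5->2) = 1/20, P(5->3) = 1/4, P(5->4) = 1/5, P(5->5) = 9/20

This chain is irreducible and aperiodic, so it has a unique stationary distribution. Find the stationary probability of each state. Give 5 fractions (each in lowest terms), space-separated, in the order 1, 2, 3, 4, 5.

Answer: 3635/27301 2706/27301 5898/27301 5490/27301 9572/27301

Derivation:
The stationary distribution satisfies pi = pi * P, i.e.:
  pi_1 = 1/5*pi_1 + 3/20*pi_2 + 1/4*pi_3 + 1/10*pi_4 + 1/20*pi_5
  pi_2 = 1/10*pi_1 + 1/20*pi_2 + 1/5*pi_3 + 1/10*pi_4 + 1/20*pi_5
  pi_3 = 1/5*pi_1 + 1/5*pi_2 + 1/10*pi_3 + 3/10*pi_4 + 1/4*pi_5
  pi_4 = 1/10*pi_1 + 3/20*pi_2 + 3/20*pi_3 + 7/20*pi_4 + 1/5*pi_5
  pi_5 = 2/5*pi_1 + 9/20*pi_2 + 3/10*pi_3 + 3/20*pi_4 + 9/20*pi_5
with normalization: pi_1 + pi_2 + pi_3 + pi_4 + pi_5 = 1.

Using the first 4 balance equations plus normalization, the linear system A*pi = b is:
  [-4/5, 3/20, 1/4, 1/10, 1/20] . pi = 0
  [1/10, -19/20, 1/5, 1/10, 1/20] . pi = 0
  [1/5, 1/5, -9/10, 3/10, 1/4] . pi = 0
  [1/10, 3/20, 3/20, -13/20, 1/5] . pi = 0
  [1, 1, 1, 1, 1] . pi = 1

Solving yields:
  pi_1 = 3635/27301
  pi_2 = 2706/27301
  pi_3 = 5898/27301
  pi_4 = 5490/27301
  pi_5 = 9572/27301

Verification (pi * P):
  3635/27301*1/5 + 2706/27301*3/20 + 5898/27301*1/4 + 5490/27301*1/10 + 9572/27301*1/20 = 3635/27301 = pi_1  (ok)
  3635/27301*1/10 + 2706/27301*1/20 + 5898/27301*1/5 + 5490/27301*1/10 + 9572/27301*1/20 = 2706/27301 = pi_2  (ok)
  3635/27301*1/5 + 2706/27301*1/5 + 5898/27301*1/10 + 5490/27301*3/10 + 9572/27301*1/4 = 5898/27301 = pi_3  (ok)
  3635/27301*1/10 + 2706/27301*3/20 + 5898/27301*3/20 + 5490/27301*7/20 + 9572/27301*1/5 = 5490/27301 = pi_4  (ok)
  3635/27301*2/5 + 2706/27301*9/20 + 5898/27301*3/10 + 5490/27301*3/20 + 9572/27301*9/20 = 9572/27301 = pi_5  (ok)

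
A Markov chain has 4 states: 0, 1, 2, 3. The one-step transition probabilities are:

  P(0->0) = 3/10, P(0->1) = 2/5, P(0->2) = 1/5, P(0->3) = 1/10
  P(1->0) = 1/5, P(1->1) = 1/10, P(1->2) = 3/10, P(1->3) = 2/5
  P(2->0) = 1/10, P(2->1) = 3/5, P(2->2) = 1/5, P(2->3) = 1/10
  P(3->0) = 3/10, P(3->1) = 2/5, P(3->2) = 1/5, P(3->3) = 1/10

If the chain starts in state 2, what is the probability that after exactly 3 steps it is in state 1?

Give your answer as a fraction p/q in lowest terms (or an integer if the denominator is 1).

Answer: 187/500

Derivation:
Computing P^3 by repeated multiplication:
P^1 =
  0: [3/10, 2/5, 1/5, 1/10]
  1: [1/5, 1/10, 3/10, 2/5]
  2: [1/10, 3/5, 1/5, 1/10]
  3: [3/10, 2/5, 1/5, 1/10]
P^2 =
  0: [11/50, 8/25, 6/25, 11/50]
  1: [23/100, 43/100, 21/100, 13/100]
  2: [1/5, 13/50, 13/50, 7/25]
  3: [11/50, 8/25, 6/25, 11/50]
P^3 =
  0: [11/50, 44/125, 29/125, 49/250]
  1: [43/200, 313/1000, 243/1000, 229/1000]
  2: [111/500, 187/500, 113/500, 89/500]
  3: [11/50, 44/125, 29/125, 49/250]

(P^3)[2 -> 1] = 187/500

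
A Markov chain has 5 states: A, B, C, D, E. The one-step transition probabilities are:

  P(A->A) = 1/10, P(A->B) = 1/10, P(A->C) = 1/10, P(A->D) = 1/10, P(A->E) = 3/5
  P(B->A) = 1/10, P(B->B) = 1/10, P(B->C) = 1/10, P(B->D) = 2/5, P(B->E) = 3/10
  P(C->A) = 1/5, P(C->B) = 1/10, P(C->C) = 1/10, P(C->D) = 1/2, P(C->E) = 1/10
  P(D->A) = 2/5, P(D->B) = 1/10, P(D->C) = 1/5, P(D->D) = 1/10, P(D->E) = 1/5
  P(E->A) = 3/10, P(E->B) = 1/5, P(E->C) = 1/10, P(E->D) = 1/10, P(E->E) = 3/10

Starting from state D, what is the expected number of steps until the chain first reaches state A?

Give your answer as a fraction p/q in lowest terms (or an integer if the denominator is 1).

Let h_i = expected steps to first reach A from state i.
Boundary: h_A = 0.
First-step equations for the other states:
  h_B = 1 + 1/10*h_A + 1/10*h_B + 1/10*h_C + 2/5*h_D + 3/10*h_E
  h_C = 1 + 1/5*h_A + 1/10*h_B + 1/10*h_C + 1/2*h_D + 1/10*h_E
  h_D = 1 + 2/5*h_A + 1/10*h_B + 1/5*h_C + 1/10*h_D + 1/5*h_E
  h_E = 1 + 3/10*h_A + 1/5*h_B + 1/10*h_C + 1/10*h_D + 3/10*h_E

Substituting h_A = 0 and rearranging gives the linear system (I - Q) h = 1:
  [9/10, -1/10, -2/5, -3/10] . (h_B, h_C, h_D, h_E) = 1
  [-1/10, 9/10, -1/2, -1/10] . (h_B, h_C, h_D, h_E) = 1
  [-1/10, -1/5, 9/10, -1/5] . (h_B, h_C, h_D, h_E) = 1
  [-1/5, -1/10, -1/10, 7/10] . (h_B, h_C, h_D, h_E) = 1

Solving yields:
  h_B = 570/137
  h_C = 515/137
  h_D = 440/137
  h_E = 495/137

Starting state is D, so the expected hitting time is h_D = 440/137.

Answer: 440/137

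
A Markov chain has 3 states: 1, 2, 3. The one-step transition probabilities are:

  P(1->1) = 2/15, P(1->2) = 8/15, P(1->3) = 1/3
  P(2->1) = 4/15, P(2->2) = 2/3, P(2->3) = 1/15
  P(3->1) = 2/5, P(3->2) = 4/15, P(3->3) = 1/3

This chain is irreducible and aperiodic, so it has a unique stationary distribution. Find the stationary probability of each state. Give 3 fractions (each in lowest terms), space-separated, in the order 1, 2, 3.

Answer: 46/179 100/179 33/179

Derivation:
The stationary distribution satisfies pi = pi * P, i.e.:
  pi_1 = 2/15*pi_1 + 4/15*pi_2 + 2/5*pi_3
  pi_2 = 8/15*pi_1 + 2/3*pi_2 + 4/15*pi_3
  pi_3 = 1/3*pi_1 + 1/15*pi_2 + 1/3*pi_3
with normalization: pi_1 + pi_2 + pi_3 = 1.

Using the first 2 balance equations plus normalization, the linear system A*pi = b is:
  [-13/15, 4/15, 2/5] . pi = 0
  [8/15, -1/3, 4/15] . pi = 0
  [1, 1, 1] . pi = 1

Solving yields:
  pi_1 = 46/179
  pi_2 = 100/179
  pi_3 = 33/179

Verification (pi * P):
  46/179*2/15 + 100/179*4/15 + 33/179*2/5 = 46/179 = pi_1  (ok)
  46/179*8/15 + 100/179*2/3 + 33/179*4/15 = 100/179 = pi_2  (ok)
  46/179*1/3 + 100/179*1/15 + 33/179*1/3 = 33/179 = pi_3  (ok)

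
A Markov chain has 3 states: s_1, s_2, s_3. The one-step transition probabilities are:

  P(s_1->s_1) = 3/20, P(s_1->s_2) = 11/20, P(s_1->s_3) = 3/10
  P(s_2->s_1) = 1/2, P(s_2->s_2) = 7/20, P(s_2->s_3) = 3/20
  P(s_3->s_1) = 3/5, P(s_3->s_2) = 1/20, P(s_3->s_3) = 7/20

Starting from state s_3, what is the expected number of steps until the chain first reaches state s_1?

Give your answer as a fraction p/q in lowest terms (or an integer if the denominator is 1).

Answer: 140/83

Derivation:
Let h_i = expected steps to first reach s_1 from state i.
Boundary: h_s_1 = 0.
First-step equations for the other states:
  h_s_2 = 1 + 1/2*h_s_1 + 7/20*h_s_2 + 3/20*h_s_3
  h_s_3 = 1 + 3/5*h_s_1 + 1/20*h_s_2 + 7/20*h_s_3

Substituting h_s_1 = 0 and rearranging gives the linear system (I - Q) h = 1:
  [13/20, -3/20] . (h_s_2, h_s_3) = 1
  [-1/20, 13/20] . (h_s_2, h_s_3) = 1

Solving yields:
  h_s_2 = 160/83
  h_s_3 = 140/83

Starting state is s_3, so the expected hitting time is h_s_3 = 140/83.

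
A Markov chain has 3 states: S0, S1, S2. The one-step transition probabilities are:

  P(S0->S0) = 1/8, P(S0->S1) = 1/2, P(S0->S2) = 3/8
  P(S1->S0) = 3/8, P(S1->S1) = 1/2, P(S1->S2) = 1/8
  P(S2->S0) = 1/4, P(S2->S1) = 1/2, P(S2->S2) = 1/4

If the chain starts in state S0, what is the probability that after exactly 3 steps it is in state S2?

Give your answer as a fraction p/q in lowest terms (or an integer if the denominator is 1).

Computing P^3 by repeated multiplication:
P^1 =
  S0: [1/8, 1/2, 3/8]
  S1: [3/8, 1/2, 1/8]
  S2: [1/4, 1/2, 1/4]
P^2 =
  S0: [19/64, 1/2, 13/64]
  S1: [17/64, 1/2, 15/64]
  S2: [9/32, 1/2, 7/32]
P^3 =
  S0: [141/512, 1/2, 115/512]
  S1: [143/512, 1/2, 113/512]
  S2: [71/256, 1/2, 57/256]

(P^3)[S0 -> S2] = 115/512

Answer: 115/512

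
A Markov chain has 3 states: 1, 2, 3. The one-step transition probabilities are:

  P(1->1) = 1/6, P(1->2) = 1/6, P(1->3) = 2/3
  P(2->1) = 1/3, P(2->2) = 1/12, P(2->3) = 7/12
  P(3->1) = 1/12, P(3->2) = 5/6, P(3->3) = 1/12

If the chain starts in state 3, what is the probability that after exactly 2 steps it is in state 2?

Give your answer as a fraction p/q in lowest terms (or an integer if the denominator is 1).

Computing P^2 by repeated multiplication:
P^1 =
  1: [1/6, 1/6, 2/3]
  2: [1/3, 1/12, 7/12]
  3: [1/12, 5/6, 1/12]
P^2 =
  1: [5/36, 43/72, 19/72]
  2: [19/144, 79/144, 23/72]
  3: [43/144, 11/72, 79/144]

(P^2)[3 -> 2] = 11/72

Answer: 11/72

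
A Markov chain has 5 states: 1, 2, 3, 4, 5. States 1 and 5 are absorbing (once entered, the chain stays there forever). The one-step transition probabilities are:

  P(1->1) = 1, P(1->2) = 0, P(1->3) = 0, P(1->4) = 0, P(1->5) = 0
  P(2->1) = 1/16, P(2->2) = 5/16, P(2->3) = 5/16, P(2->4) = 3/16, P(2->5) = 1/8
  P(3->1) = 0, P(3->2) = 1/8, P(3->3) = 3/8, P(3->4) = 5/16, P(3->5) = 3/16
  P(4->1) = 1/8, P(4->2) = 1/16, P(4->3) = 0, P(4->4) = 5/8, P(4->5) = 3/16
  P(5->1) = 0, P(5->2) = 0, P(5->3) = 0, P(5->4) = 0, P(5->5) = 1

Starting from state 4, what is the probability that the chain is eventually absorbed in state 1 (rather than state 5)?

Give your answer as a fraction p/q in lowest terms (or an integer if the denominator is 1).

Answer: 42/109

Derivation:
Let a_i = P(absorbed in 1 | start in state i).
Boundary conditions: a_1 = 1, a_5 = 0.
For each transient state i, a_i = sum_j P(i->j) * a_j:
  a_2 = 1/16*a_1 + 5/16*a_2 + 5/16*a_3 + 3/16*a_4 + 1/8*a_5
  a_3 = 0*a_1 + 1/8*a_2 + 3/8*a_3 + 5/16*a_4 + 3/16*a_5
  a_4 = 1/8*a_1 + 1/16*a_2 + 0*a_3 + 5/8*a_4 + 3/16*a_5

Substituting a_1 = 1 and a_5 = 0, rearrange to (I - Q) a = r where r[i] = P(i -> 1):
  [11/16, -5/16, -3/16] . (a_2, a_3, a_4) = 1/16
  [-1/8, 5/8, -5/16] . (a_2, a_3, a_4) = 0
  [-1/16, 0, 3/8] . (a_2, a_3, a_4) = 1/8

Solving yields:
  a_2 = 34/109
  a_3 = 139/545
  a_4 = 42/109

Starting state is 4, so the absorption probability is a_4 = 42/109.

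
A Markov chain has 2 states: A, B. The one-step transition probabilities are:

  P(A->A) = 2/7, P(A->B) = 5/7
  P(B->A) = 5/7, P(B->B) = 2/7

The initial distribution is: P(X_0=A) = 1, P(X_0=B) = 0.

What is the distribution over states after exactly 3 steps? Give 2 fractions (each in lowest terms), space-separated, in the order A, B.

Answer: 158/343 185/343

Derivation:
Propagating the distribution step by step (d_{t+1} = d_t * P):
d_0 = (A=1, B=0)
  d_1[A] = 1*2/7 + 0*5/7 = 2/7
  d_1[B] = 1*5/7 + 0*2/7 = 5/7
d_1 = (A=2/7, B=5/7)
  d_2[A] = 2/7*2/7 + 5/7*5/7 = 29/49
  d_2[B] = 2/7*5/7 + 5/7*2/7 = 20/49
d_2 = (A=29/49, B=20/49)
  d_3[A] = 29/49*2/7 + 20/49*5/7 = 158/343
  d_3[B] = 29/49*5/7 + 20/49*2/7 = 185/343
d_3 = (A=158/343, B=185/343)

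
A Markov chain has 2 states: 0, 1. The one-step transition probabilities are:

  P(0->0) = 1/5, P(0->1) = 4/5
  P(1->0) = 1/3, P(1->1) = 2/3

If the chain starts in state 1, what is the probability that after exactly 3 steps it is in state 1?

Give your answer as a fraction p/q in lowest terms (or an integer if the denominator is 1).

Computing P^3 by repeated multiplication:
P^1 =
  0: [1/5, 4/5]
  1: [1/3, 2/3]
P^2 =
  0: [23/75, 52/75]
  1: [13/45, 32/45]
P^3 =
  0: [329/1125, 796/1125]
  1: [199/675, 476/675]

(P^3)[1 -> 1] = 476/675

Answer: 476/675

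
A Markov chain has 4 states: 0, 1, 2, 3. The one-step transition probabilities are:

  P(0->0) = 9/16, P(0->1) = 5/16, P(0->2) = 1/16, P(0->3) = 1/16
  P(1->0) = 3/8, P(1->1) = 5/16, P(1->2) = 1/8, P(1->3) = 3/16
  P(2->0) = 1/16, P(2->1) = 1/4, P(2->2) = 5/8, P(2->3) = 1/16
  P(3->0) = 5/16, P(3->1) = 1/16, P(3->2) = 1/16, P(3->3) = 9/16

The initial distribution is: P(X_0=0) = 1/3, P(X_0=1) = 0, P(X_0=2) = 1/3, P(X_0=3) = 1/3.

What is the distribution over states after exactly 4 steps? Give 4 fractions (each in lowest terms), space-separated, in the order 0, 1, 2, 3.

Answer: 36169/98304 8243/32768 4669/24576 9365/49152

Derivation:
Propagating the distribution step by step (d_{t+1} = d_t * P):
d_0 = (0=1/3, 1=0, 2=1/3, 3=1/3)
  d_1[0] = 1/3*9/16 + 0*3/8 + 1/3*1/16 + 1/3*5/16 = 5/16
  d_1[1] = 1/3*5/16 + 0*5/16 + 1/3*1/4 + 1/3*1/16 = 5/24
  d_1[2] = 1/3*1/16 + 0*1/8 + 1/3*5/8 + 1/3*1/16 = 1/4
  d_1[3] = 1/3*1/16 + 0*3/16 + 1/3*1/16 + 1/3*9/16 = 11/48
d_1 = (0=5/16, 1=5/24, 2=1/4, 3=11/48)
  d_2[0] = 5/16*9/16 + 5/24*3/8 + 1/4*1/16 + 11/48*5/16 = 131/384
  d_2[1] = 5/16*5/16 + 5/24*5/16 + 1/4*1/4 + 11/48*1/16 = 23/96
  d_2[2] = 5/16*1/16 + 5/24*1/8 + 1/4*5/8 + 11/48*1/16 = 83/384
  d_2[3] = 5/16*1/16 + 5/24*3/16 + 1/4*1/16 + 11/48*9/16 = 13/64
d_2 = (0=131/384, 1=23/96, 2=83/384, 3=13/64)
  d_3[0] = 131/384*9/16 + 23/96*3/8 + 83/384*1/16 + 13/64*5/16 = 551/1536
  d_3[1] = 131/384*5/16 + 23/96*5/16 + 83/384*1/4 + 13/64*1/16 = 1525/6144
  d_3[2] = 131/384*1/16 + 23/96*1/8 + 83/384*5/8 + 13/64*1/16 = 1223/6144
  d_3[3] = 131/384*1/16 + 23/96*3/16 + 83/384*1/16 + 13/64*9/16 = 149/768
d_3 = (0=551/1536, 1=1525/6144, 2=1223/6144, 3=149/768)
  d_4[0] = 551/1536*9/16 + 1525/6144*3/8 + 1223/6144*1/16 + 149/768*5/16 = 36169/98304
  d_4[1] = 551/1536*5/16 + 1525/6144*5/16 + 1223/6144*1/4 + 149/768*1/16 = 8243/32768
  d_4[2] = 551/1536*1/16 + 1525/6144*1/8 + 1223/6144*5/8 + 149/768*1/16 = 4669/24576
  d_4[3] = 551/1536*1/16 + 1525/6144*3/16 + 1223/6144*1/16 + 149/768*9/16 = 9365/49152
d_4 = (0=36169/98304, 1=8243/32768, 2=4669/24576, 3=9365/49152)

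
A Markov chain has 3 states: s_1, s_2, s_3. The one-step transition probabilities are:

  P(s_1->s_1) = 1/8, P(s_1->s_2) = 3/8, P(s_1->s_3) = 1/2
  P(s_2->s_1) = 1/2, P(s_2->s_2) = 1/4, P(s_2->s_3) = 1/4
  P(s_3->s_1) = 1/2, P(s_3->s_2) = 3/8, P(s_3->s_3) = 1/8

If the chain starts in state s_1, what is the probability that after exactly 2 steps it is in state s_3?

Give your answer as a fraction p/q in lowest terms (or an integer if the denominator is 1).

Answer: 7/32

Derivation:
Computing P^2 by repeated multiplication:
P^1 =
  s_1: [1/8, 3/8, 1/2]
  s_2: [1/2, 1/4, 1/4]
  s_3: [1/2, 3/8, 1/8]
P^2 =
  s_1: [29/64, 21/64, 7/32]
  s_2: [5/16, 11/32, 11/32]
  s_3: [5/16, 21/64, 23/64]

(P^2)[s_1 -> s_3] = 7/32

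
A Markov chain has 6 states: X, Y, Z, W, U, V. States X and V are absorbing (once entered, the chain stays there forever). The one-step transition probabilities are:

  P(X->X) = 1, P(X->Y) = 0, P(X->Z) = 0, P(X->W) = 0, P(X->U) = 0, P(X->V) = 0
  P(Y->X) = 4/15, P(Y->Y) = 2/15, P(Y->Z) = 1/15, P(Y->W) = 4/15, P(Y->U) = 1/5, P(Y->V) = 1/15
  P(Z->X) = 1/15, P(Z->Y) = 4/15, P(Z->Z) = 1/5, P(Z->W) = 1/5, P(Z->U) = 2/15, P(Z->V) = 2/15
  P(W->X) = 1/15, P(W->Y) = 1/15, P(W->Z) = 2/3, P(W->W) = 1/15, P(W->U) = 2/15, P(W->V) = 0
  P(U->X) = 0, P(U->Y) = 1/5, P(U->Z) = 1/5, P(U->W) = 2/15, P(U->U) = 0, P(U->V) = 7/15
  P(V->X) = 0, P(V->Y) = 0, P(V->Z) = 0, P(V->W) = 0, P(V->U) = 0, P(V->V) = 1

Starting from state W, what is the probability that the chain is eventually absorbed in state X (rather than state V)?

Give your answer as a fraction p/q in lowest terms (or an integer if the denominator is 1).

Answer: 387/883

Derivation:
Let a_i = P(absorbed in X | start in state i).
Boundary conditions: a_X = 1, a_V = 0.
For each transient state i, a_i = sum_j P(i->j) * a_j:
  a_Y = 4/15*a_X + 2/15*a_Y + 1/15*a_Z + 4/15*a_W + 1/5*a_U + 1/15*a_V
  a_Z = 1/15*a_X + 4/15*a_Y + 1/5*a_Z + 1/5*a_W + 2/15*a_U + 2/15*a_V
  a_W = 1/15*a_X + 1/15*a_Y + 2/3*a_Z + 1/15*a_W + 2/15*a_U + 0*a_V
  a_U = 0*a_X + 1/5*a_Y + 1/5*a_Z + 2/15*a_W + 0*a_U + 7/15*a_V

Substituting a_X = 1 and a_V = 0, rearrange to (I - Q) a = r where r[i] = P(i -> X):
  [13/15, -1/15, -4/15, -1/5] . (a_Y, a_Z, a_W, a_U) = 4/15
  [-4/15, 4/5, -1/5, -2/15] . (a_Y, a_Z, a_W, a_U) = 1/15
  [-1/15, -2/3, 14/15, -2/15] . (a_Y, a_Z, a_W, a_U) = 1/15
  [-1/5, -1/5, -2/15, 1] . (a_Y, a_Z, a_W, a_U) = 0

Solving yields:
  a_Y = 469/883
  a_Z = 363/883
  a_W = 387/883
  a_U = 218/883

Starting state is W, so the absorption probability is a_W = 387/883.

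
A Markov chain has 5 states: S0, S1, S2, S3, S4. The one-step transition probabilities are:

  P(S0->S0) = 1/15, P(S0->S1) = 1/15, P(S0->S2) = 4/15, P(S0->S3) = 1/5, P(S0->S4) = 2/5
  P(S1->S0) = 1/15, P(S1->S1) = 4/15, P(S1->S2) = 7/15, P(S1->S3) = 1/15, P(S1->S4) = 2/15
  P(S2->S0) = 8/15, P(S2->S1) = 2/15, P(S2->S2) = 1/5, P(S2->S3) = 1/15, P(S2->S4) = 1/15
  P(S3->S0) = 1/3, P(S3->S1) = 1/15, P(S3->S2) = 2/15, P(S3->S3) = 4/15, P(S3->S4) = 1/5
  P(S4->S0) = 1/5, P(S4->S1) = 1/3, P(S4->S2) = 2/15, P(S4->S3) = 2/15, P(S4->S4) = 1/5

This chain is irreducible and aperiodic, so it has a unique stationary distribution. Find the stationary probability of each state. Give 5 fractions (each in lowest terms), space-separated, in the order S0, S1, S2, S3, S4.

The stationary distribution satisfies pi = pi * P, i.e.:
  pi_S0 = 1/15*pi_S0 + 1/15*pi_S1 + 8/15*pi_S2 + 1/3*pi_S3 + 1/5*pi_S4
  pi_S1 = 1/15*pi_S0 + 4/15*pi_S1 + 2/15*pi_S2 + 1/15*pi_S3 + 1/3*pi_S4
  pi_S2 = 4/15*pi_S0 + 7/15*pi_S1 + 1/5*pi_S2 + 2/15*pi_S3 + 2/15*pi_S4
  pi_S3 = 1/5*pi_S0 + 1/15*pi_S1 + 1/15*pi_S2 + 4/15*pi_S3 + 2/15*pi_S4
  pi_S4 = 2/5*pi_S0 + 2/15*pi_S1 + 1/15*pi_S2 + 1/5*pi_S3 + 1/5*pi_S4
with normalization: pi_S0 + pi_S1 + pi_S2 + pi_S3 + pi_S4 = 1.

Using the first 4 balance equations plus normalization, the linear system A*pi = b is:
  [-14/15, 1/15, 8/15, 1/3, 1/5] . pi = 0
  [1/15, -11/15, 2/15, 1/15, 1/3] . pi = 0
  [4/15, 7/15, -4/5, 2/15, 2/15] . pi = 0
  [1/5, 1/15, 1/15, -11/15, 2/15] . pi = 0
  [1, 1, 1, 1, 1] . pi = 1

Solving yields:
  pi_S0 = 1688/6943
  pi_S1 = 1192/6943
  pi_S2 = 11611/48601
  pi_S3 = 6851/48601
  pi_S4 = 9979/48601

Verification (pi * P):
  1688/6943*1/15 + 1192/6943*1/15 + 11611/48601*8/15 + 6851/48601*1/3 + 9979/48601*1/5 = 1688/6943 = pi_S0  (ok)
  1688/6943*1/15 + 1192/6943*4/15 + 11611/48601*2/15 + 6851/48601*1/15 + 9979/48601*1/3 = 1192/6943 = pi_S1  (ok)
  1688/6943*4/15 + 1192/6943*7/15 + 11611/48601*1/5 + 6851/48601*2/15 + 9979/48601*2/15 = 11611/48601 = pi_S2  (ok)
  1688/6943*1/5 + 1192/6943*1/15 + 11611/48601*1/15 + 6851/48601*4/15 + 9979/48601*2/15 = 6851/48601 = pi_S3  (ok)
  1688/6943*2/5 + 1192/6943*2/15 + 11611/48601*1/15 + 6851/48601*1/5 + 9979/48601*1/5 = 9979/48601 = pi_S4  (ok)

Answer: 1688/6943 1192/6943 11611/48601 6851/48601 9979/48601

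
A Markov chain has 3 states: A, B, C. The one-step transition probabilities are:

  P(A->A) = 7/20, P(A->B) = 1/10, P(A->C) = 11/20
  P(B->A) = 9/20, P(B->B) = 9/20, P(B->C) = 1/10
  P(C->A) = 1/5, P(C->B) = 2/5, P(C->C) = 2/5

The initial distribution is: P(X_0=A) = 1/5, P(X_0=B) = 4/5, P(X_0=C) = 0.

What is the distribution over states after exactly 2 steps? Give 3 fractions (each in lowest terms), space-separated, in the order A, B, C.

Propagating the distribution step by step (d_{t+1} = d_t * P):
d_0 = (A=1/5, B=4/5, C=0)
  d_1[A] = 1/5*7/20 + 4/5*9/20 + 0*1/5 = 43/100
  d_1[B] = 1/5*1/10 + 4/5*9/20 + 0*2/5 = 19/50
  d_1[C] = 1/5*11/20 + 4/5*1/10 + 0*2/5 = 19/100
d_1 = (A=43/100, B=19/50, C=19/100)
  d_2[A] = 43/100*7/20 + 19/50*9/20 + 19/100*1/5 = 719/2000
  d_2[B] = 43/100*1/10 + 19/50*9/20 + 19/100*2/5 = 29/100
  d_2[C] = 43/100*11/20 + 19/50*1/10 + 19/100*2/5 = 701/2000
d_2 = (A=719/2000, B=29/100, C=701/2000)

Answer: 719/2000 29/100 701/2000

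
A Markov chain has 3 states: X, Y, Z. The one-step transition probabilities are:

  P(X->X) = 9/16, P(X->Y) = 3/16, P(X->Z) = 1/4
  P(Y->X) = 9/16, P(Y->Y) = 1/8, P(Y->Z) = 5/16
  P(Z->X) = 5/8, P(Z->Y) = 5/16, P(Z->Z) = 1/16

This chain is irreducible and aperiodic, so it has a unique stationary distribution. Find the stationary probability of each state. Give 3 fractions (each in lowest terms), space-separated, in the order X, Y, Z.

The stationary distribution satisfies pi = pi * P, i.e.:
  pi_X = 9/16*pi_X + 9/16*pi_Y + 5/8*pi_Z
  pi_Y = 3/16*pi_X + 1/8*pi_Y + 5/16*pi_Z
  pi_Z = 1/4*pi_X + 5/16*pi_Y + 1/16*pi_Z
with normalization: pi_X + pi_Y + pi_Z = 1.

Using the first 2 balance equations plus normalization, the linear system A*pi = b is:
  [-7/16, 9/16, 5/8] . pi = 0
  [3/16, -7/8, 5/16] . pi = 0
  [1, 1, 1] . pi = 1

Solving yields:
  pi_X = 185/321
  pi_Y = 65/321
  pi_Z = 71/321

Verification (pi * P):
  185/321*9/16 + 65/321*9/16 + 71/321*5/8 = 185/321 = pi_X  (ok)
  185/321*3/16 + 65/321*1/8 + 71/321*5/16 = 65/321 = pi_Y  (ok)
  185/321*1/4 + 65/321*5/16 + 71/321*1/16 = 71/321 = pi_Z  (ok)

Answer: 185/321 65/321 71/321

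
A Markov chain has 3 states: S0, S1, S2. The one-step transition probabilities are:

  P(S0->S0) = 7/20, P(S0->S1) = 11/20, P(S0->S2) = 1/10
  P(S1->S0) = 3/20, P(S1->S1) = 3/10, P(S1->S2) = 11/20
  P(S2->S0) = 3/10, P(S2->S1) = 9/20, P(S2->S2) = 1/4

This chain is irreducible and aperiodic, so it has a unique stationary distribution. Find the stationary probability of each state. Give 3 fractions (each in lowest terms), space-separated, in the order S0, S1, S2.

Answer: 111/443 183/443 149/443

Derivation:
The stationary distribution satisfies pi = pi * P, i.e.:
  pi_S0 = 7/20*pi_S0 + 3/20*pi_S1 + 3/10*pi_S2
  pi_S1 = 11/20*pi_S0 + 3/10*pi_S1 + 9/20*pi_S2
  pi_S2 = 1/10*pi_S0 + 11/20*pi_S1 + 1/4*pi_S2
with normalization: pi_S0 + pi_S1 + pi_S2 = 1.

Using the first 2 balance equations plus normalization, the linear system A*pi = b is:
  [-13/20, 3/20, 3/10] . pi = 0
  [11/20, -7/10, 9/20] . pi = 0
  [1, 1, 1] . pi = 1

Solving yields:
  pi_S0 = 111/443
  pi_S1 = 183/443
  pi_S2 = 149/443

Verification (pi * P):
  111/443*7/20 + 183/443*3/20 + 149/443*3/10 = 111/443 = pi_S0  (ok)
  111/443*11/20 + 183/443*3/10 + 149/443*9/20 = 183/443 = pi_S1  (ok)
  111/443*1/10 + 183/443*11/20 + 149/443*1/4 = 149/443 = pi_S2  (ok)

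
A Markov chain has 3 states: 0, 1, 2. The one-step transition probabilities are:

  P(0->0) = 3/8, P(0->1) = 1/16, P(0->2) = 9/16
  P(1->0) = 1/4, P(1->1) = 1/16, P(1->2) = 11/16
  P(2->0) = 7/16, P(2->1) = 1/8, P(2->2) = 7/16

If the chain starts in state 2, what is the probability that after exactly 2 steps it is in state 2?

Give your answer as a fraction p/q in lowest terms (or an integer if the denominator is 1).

Computing P^2 by repeated multiplication:
P^1 =
  0: [3/8, 1/16, 9/16]
  1: [1/4, 1/16, 11/16]
  2: [7/16, 1/8, 7/16]
P^2 =
  0: [103/256, 25/256, 1/2]
  1: [105/256, 27/256, 31/64]
  2: [99/256, 23/256, 67/128]

(P^2)[2 -> 2] = 67/128

Answer: 67/128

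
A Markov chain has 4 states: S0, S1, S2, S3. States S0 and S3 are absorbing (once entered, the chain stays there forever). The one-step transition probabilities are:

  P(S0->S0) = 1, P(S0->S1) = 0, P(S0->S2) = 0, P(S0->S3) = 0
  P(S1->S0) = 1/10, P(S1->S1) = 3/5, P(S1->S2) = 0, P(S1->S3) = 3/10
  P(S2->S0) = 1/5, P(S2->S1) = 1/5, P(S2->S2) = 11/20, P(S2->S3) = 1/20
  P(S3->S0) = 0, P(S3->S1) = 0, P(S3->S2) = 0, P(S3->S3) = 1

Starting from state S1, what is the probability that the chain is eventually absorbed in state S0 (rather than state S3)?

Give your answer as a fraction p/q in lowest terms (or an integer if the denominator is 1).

Answer: 1/4

Derivation:
Let a_i = P(absorbed in S0 | start in state i).
Boundary conditions: a_S0 = 1, a_S3 = 0.
For each transient state i, a_i = sum_j P(i->j) * a_j:
  a_S1 = 1/10*a_S0 + 3/5*a_S1 + 0*a_S2 + 3/10*a_S3
  a_S2 = 1/5*a_S0 + 1/5*a_S1 + 11/20*a_S2 + 1/20*a_S3

Substituting a_S0 = 1 and a_S3 = 0, rearrange to (I - Q) a = r where r[i] = P(i -> S0):
  [2/5, 0] . (a_S1, a_S2) = 1/10
  [-1/5, 9/20] . (a_S1, a_S2) = 1/5

Solving yields:
  a_S1 = 1/4
  a_S2 = 5/9

Starting state is S1, so the absorption probability is a_S1 = 1/4.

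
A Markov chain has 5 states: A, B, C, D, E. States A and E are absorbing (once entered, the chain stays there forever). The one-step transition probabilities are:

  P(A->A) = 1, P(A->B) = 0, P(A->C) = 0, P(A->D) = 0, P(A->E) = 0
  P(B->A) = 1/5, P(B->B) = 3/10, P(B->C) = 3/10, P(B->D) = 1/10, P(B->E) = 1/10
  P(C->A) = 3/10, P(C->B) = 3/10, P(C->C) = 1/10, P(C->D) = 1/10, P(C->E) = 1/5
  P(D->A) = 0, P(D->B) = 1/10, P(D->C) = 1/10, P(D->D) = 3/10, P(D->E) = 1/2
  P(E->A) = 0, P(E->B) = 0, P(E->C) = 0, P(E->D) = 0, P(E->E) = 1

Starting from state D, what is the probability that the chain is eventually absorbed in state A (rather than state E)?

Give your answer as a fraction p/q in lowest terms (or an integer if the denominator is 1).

Answer: 27/178

Derivation:
Let a_i = P(absorbed in A | start in state i).
Boundary conditions: a_A = 1, a_E = 0.
For each transient state i, a_i = sum_j P(i->j) * a_j:
  a_B = 1/5*a_A + 3/10*a_B + 3/10*a_C + 1/10*a_D + 1/10*a_E
  a_C = 3/10*a_A + 3/10*a_B + 1/10*a_C + 1/10*a_D + 1/5*a_E
  a_D = 0*a_A + 1/10*a_B + 1/10*a_C + 3/10*a_D + 1/2*a_E

Substituting a_A = 1 and a_E = 0, rearrange to (I - Q) a = r where r[i] = P(i -> A):
  [7/10, -3/10, -1/10] . (a_B, a_C, a_D) = 1/5
  [-3/10, 9/10, -1/10] . (a_B, a_C, a_D) = 3/10
  [-1/10, -1/10, 7/10] . (a_B, a_C, a_D) = 0

Solving yields:
  a_B = 95/178
  a_C = 47/89
  a_D = 27/178

Starting state is D, so the absorption probability is a_D = 27/178.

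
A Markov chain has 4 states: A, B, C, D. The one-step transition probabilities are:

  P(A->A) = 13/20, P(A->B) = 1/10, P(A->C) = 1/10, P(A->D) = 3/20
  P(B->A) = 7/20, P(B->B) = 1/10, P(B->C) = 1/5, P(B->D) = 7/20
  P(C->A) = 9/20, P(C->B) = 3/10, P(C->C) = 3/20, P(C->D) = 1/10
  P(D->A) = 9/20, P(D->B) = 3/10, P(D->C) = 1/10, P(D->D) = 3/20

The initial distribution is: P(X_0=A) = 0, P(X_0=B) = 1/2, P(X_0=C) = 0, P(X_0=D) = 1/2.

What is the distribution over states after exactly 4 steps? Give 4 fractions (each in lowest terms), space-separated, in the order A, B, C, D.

Answer: 2703/5000 201/1250 19587/160000 28189/160000

Derivation:
Propagating the distribution step by step (d_{t+1} = d_t * P):
d_0 = (A=0, B=1/2, C=0, D=1/2)
  d_1[A] = 0*13/20 + 1/2*7/20 + 0*9/20 + 1/2*9/20 = 2/5
  d_1[B] = 0*1/10 + 1/2*1/10 + 0*3/10 + 1/2*3/10 = 1/5
  d_1[C] = 0*1/10 + 1/2*1/5 + 0*3/20 + 1/2*1/10 = 3/20
  d_1[D] = 0*3/20 + 1/2*7/20 + 0*1/10 + 1/2*3/20 = 1/4
d_1 = (A=2/5, B=1/5, C=3/20, D=1/4)
  d_2[A] = 2/5*13/20 + 1/5*7/20 + 3/20*9/20 + 1/4*9/20 = 51/100
  d_2[B] = 2/5*1/10 + 1/5*1/10 + 3/20*3/10 + 1/4*3/10 = 9/50
  d_2[C] = 2/5*1/10 + 1/5*1/5 + 3/20*3/20 + 1/4*1/10 = 51/400
  d_2[D] = 2/5*3/20 + 1/5*7/20 + 3/20*1/10 + 1/4*3/20 = 73/400
d_2 = (A=51/100, B=9/50, C=51/400, D=73/400)
  d_3[A] = 51/100*13/20 + 9/50*7/20 + 51/400*9/20 + 73/400*9/20 = 267/500
  d_3[B] = 51/100*1/10 + 9/50*1/10 + 51/400*3/10 + 73/400*3/10 = 81/500
  d_3[C] = 51/100*1/10 + 9/50*1/5 + 51/400*3/20 + 73/400*1/10 = 199/1600
  d_3[D] = 51/100*3/20 + 9/50*7/20 + 51/400*1/10 + 73/400*3/20 = 1437/8000
d_3 = (A=267/500, B=81/500, C=199/1600, D=1437/8000)
  d_4[A] = 267/500*13/20 + 81/500*7/20 + 199/1600*9/20 + 1437/8000*9/20 = 2703/5000
  d_4[B] = 267/500*1/10 + 81/500*1/10 + 199/1600*3/10 + 1437/8000*3/10 = 201/1250
  d_4[C] = 267/500*1/10 + 81/500*1/5 + 199/1600*3/20 + 1437/8000*1/10 = 19587/160000
  d_4[D] = 267/500*3/20 + 81/500*7/20 + 199/1600*1/10 + 1437/8000*3/20 = 28189/160000
d_4 = (A=2703/5000, B=201/1250, C=19587/160000, D=28189/160000)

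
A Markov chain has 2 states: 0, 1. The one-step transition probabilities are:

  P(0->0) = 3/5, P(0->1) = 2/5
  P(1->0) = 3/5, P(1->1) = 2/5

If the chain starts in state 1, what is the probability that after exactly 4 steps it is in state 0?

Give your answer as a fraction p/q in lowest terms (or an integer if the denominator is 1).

Answer: 3/5

Derivation:
Computing P^4 by repeated multiplication:
P^1 =
  0: [3/5, 2/5]
  1: [3/5, 2/5]
P^2 =
  0: [3/5, 2/5]
  1: [3/5, 2/5]
P^3 =
  0: [3/5, 2/5]
  1: [3/5, 2/5]
P^4 =
  0: [3/5, 2/5]
  1: [3/5, 2/5]

(P^4)[1 -> 0] = 3/5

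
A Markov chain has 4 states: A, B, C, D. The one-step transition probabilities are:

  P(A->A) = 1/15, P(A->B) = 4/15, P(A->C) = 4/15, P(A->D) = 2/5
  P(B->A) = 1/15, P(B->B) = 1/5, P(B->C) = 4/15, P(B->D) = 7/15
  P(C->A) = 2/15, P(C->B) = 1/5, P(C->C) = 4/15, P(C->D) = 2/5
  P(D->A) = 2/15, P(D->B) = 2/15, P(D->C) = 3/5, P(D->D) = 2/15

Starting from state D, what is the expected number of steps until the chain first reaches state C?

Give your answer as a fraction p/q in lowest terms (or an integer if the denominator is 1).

Answer: 1695/862

Derivation:
Let h_i = expected steps to first reach C from state i.
Boundary: h_C = 0.
First-step equations for the other states:
  h_A = 1 + 1/15*h_A + 4/15*h_B + 4/15*h_C + 2/5*h_D
  h_B = 1 + 1/15*h_A + 1/5*h_B + 4/15*h_C + 7/15*h_D
  h_D = 1 + 2/15*h_A + 2/15*h_B + 3/5*h_C + 2/15*h_D

Substituting h_C = 0 and rearranging gives the linear system (I - Q) h = 1:
  [14/15, -4/15, -2/5] . (h_A, h_B, h_D) = 1
  [-1/15, 4/5, -7/15] . (h_A, h_B, h_D) = 1
  [-2/15, -2/15, 13/15] . (h_A, h_B, h_D) = 1

Solving yields:
  h_A = 2295/862
  h_B = 4515/1724
  h_D = 1695/862

Starting state is D, so the expected hitting time is h_D = 1695/862.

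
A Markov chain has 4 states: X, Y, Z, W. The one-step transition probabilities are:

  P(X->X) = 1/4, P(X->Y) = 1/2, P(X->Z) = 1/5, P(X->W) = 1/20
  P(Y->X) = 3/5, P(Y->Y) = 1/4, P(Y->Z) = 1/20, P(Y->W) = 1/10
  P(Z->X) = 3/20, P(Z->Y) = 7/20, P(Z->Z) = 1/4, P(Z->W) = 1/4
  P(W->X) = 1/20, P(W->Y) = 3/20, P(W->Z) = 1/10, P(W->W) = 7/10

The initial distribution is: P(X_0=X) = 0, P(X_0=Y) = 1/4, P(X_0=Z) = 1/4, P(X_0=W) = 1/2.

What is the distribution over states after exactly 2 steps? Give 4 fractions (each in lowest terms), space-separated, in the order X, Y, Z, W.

Propagating the distribution step by step (d_{t+1} = d_t * P):
d_0 = (X=0, Y=1/4, Z=1/4, W=1/2)
  d_1[X] = 0*1/4 + 1/4*3/5 + 1/4*3/20 + 1/2*1/20 = 17/80
  d_1[Y] = 0*1/2 + 1/4*1/4 + 1/4*7/20 + 1/2*3/20 = 9/40
  d_1[Z] = 0*1/5 + 1/4*1/20 + 1/4*1/4 + 1/2*1/10 = 1/8
  d_1[W] = 0*1/20 + 1/4*1/10 + 1/4*1/4 + 1/2*7/10 = 7/16
d_1 = (X=17/80, Y=9/40, Z=1/8, W=7/16)
  d_2[X] = 17/80*1/4 + 9/40*3/5 + 1/8*3/20 + 7/16*1/20 = 183/800
  d_2[Y] = 17/80*1/2 + 9/40*1/4 + 1/8*7/20 + 7/16*3/20 = 87/320
  d_2[Z] = 17/80*1/5 + 9/40*1/20 + 1/8*1/4 + 7/16*1/10 = 103/800
  d_2[W] = 17/80*1/20 + 9/40*1/10 + 1/8*1/4 + 7/16*7/10 = 593/1600
d_2 = (X=183/800, Y=87/320, Z=103/800, W=593/1600)

Answer: 183/800 87/320 103/800 593/1600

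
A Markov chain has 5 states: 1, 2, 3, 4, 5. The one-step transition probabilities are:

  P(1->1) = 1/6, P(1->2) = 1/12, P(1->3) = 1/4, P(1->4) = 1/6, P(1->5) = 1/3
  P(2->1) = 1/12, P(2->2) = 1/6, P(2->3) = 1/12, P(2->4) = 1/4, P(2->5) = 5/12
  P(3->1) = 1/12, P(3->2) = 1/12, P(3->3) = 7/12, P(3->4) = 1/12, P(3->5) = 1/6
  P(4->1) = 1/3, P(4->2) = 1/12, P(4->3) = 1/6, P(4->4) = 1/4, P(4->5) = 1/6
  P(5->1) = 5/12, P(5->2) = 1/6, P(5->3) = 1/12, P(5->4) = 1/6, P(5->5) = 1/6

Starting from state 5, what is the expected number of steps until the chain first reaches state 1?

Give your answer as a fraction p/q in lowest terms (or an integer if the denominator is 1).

Answer: 2433/709

Derivation:
Let h_i = expected steps to first reach 1 from state i.
Boundary: h_1 = 0.
First-step equations for the other states:
  h_2 = 1 + 1/12*h_1 + 1/6*h_2 + 1/12*h_3 + 1/4*h_4 + 5/12*h_5
  h_3 = 1 + 1/12*h_1 + 1/12*h_2 + 7/12*h_3 + 1/12*h_4 + 1/6*h_5
  h_4 = 1 + 1/3*h_1 + 1/12*h_2 + 1/6*h_3 + 1/4*h_4 + 1/6*h_5
  h_5 = 1 + 5/12*h_1 + 1/6*h_2 + 1/12*h_3 + 1/6*h_4 + 1/6*h_5

Substituting h_1 = 0 and rearranging gives the linear system (I - Q) h = 1:
  [5/6, -1/12, -1/4, -5/12] . (h_2, h_3, h_4, h_5) = 1
  [-1/12, 5/12, -1/12, -1/6] . (h_2, h_3, h_4, h_5) = 1
  [-1/12, -1/6, 3/4, -1/6] . (h_2, h_3, h_4, h_5) = 1
  [-1/6, -1/12, -1/6, 5/6] . (h_2, h_3, h_4, h_5) = 1

Solving yields:
  h_2 = 3267/709
  h_3 = 3870/709
  h_4 = 2709/709
  h_5 = 2433/709

Starting state is 5, so the expected hitting time is h_5 = 2433/709.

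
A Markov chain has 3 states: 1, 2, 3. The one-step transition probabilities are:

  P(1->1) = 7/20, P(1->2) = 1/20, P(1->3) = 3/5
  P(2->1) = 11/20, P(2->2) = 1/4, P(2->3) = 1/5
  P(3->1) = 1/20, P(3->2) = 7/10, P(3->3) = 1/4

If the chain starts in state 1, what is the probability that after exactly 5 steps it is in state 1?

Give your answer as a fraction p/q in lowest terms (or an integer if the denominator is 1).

Answer: 123659/400000

Derivation:
Computing P^5 by repeated multiplication:
P^1 =
  1: [7/20, 1/20, 3/5]
  2: [11/20, 1/4, 1/5]
  3: [1/20, 7/10, 1/4]
P^2 =
  1: [9/50, 9/20, 37/100]
  2: [17/50, 23/100, 43/100]
  3: [83/200, 141/400, 93/400]
P^3 =
  1: [329/1000, 761/2000, 581/2000]
  2: [267/1000, 751/2000, 143/400]
  3: [1403/4000, 2173/8000, 3021/8000]
P^4 =
  1: [6779/20000, 12597/40000, 2769/8000]
  2: [6357/20000, 14299/40000, 12987/40000]
  3: [23283/80000, 11193/32000, 57469/160000]
P^5 =
  1: [123659/400000, 270373/800000, 282309/800000]
  2: [129637/400000, 266027/800000, 274699/800000]
  3: [499523/1600000, 1130957/3200000, 1069997/3200000]

(P^5)[1 -> 1] = 123659/400000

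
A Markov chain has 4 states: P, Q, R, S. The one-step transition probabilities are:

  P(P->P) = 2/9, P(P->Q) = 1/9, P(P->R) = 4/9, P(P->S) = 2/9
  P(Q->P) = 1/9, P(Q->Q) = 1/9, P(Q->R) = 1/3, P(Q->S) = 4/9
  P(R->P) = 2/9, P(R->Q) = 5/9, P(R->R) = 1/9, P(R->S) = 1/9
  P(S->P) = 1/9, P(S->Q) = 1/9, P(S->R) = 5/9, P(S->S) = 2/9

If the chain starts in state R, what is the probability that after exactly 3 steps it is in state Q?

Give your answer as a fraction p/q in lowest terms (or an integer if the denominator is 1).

Answer: 197/729

Derivation:
Computing P^3 by repeated multiplication:
P^1 =
  P: [2/9, 1/9, 4/9, 2/9]
  Q: [1/9, 1/9, 1/3, 4/9]
  R: [2/9, 5/9, 1/9, 1/9]
  S: [1/9, 1/9, 5/9, 2/9]
P^2 =
  P: [5/27, 25/81, 25/81, 16/81]
  Q: [13/81, 7/27, 10/27, 17/81]
  R: [4/27, 13/81, 29/81, 1/3]
  S: [5/27, 29/81, 22/81, 5/27]
P^3 =
  P: [121/729, 181/729, 80/243, 187/729]
  Q: [124/729, 67/243, 230/729, 58/243]
  R: [122/729, 197/729, 251/729, 53/243]
  S: [118/729, 169/729, 244/729, 22/81]

(P^3)[R -> Q] = 197/729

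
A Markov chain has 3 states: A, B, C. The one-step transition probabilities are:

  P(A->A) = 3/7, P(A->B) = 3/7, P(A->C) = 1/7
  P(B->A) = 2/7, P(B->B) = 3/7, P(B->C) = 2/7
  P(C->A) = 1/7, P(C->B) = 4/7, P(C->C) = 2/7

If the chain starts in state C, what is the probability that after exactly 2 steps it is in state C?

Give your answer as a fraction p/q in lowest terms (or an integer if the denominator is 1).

Answer: 13/49

Derivation:
Computing P^2 by repeated multiplication:
P^1 =
  A: [3/7, 3/7, 1/7]
  B: [2/7, 3/7, 2/7]
  C: [1/7, 4/7, 2/7]
P^2 =
  A: [16/49, 22/49, 11/49]
  B: [2/7, 23/49, 12/49]
  C: [13/49, 23/49, 13/49]

(P^2)[C -> C] = 13/49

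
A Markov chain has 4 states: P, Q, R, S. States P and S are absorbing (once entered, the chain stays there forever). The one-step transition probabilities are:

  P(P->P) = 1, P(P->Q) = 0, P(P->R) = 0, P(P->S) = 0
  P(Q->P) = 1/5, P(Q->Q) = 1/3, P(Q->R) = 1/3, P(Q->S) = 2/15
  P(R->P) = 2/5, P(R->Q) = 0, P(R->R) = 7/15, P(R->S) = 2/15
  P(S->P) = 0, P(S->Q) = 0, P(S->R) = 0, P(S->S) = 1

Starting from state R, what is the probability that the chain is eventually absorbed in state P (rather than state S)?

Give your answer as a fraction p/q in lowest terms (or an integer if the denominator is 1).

Let a_i = P(absorbed in P | start in state i).
Boundary conditions: a_P = 1, a_S = 0.
For each transient state i, a_i = sum_j P(i->j) * a_j:
  a_Q = 1/5*a_P + 1/3*a_Q + 1/3*a_R + 2/15*a_S
  a_R = 2/5*a_P + 0*a_Q + 7/15*a_R + 2/15*a_S

Substituting a_P = 1 and a_S = 0, rearrange to (I - Q) a = r where r[i] = P(i -> P):
  [2/3, -1/3] . (a_Q, a_R) = 1/5
  [0, 8/15] . (a_Q, a_R) = 2/5

Solving yields:
  a_Q = 27/40
  a_R = 3/4

Starting state is R, so the absorption probability is a_R = 3/4.

Answer: 3/4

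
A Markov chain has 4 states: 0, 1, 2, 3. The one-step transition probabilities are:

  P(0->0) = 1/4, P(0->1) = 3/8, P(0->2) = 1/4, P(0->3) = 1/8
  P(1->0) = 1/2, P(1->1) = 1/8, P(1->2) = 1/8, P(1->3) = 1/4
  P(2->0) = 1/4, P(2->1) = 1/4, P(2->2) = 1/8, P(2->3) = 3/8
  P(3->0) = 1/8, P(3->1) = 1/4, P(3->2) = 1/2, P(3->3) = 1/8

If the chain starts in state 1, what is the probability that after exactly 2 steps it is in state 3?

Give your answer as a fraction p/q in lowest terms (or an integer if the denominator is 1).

Answer: 11/64

Derivation:
Computing P^2 by repeated multiplication:
P^1 =
  0: [1/4, 3/8, 1/4, 1/8]
  1: [1/2, 1/8, 1/8, 1/4]
  2: [1/4, 1/4, 1/8, 3/8]
  3: [1/8, 1/4, 1/2, 1/8]
P^2 =
  0: [21/64, 15/64, 13/64, 15/64]
  1: [1/4, 19/64, 9/32, 11/64]
  2: [17/64, 1/4, 19/64, 3/16]
  3: [19/64, 15/64, 3/16, 9/32]

(P^2)[1 -> 3] = 11/64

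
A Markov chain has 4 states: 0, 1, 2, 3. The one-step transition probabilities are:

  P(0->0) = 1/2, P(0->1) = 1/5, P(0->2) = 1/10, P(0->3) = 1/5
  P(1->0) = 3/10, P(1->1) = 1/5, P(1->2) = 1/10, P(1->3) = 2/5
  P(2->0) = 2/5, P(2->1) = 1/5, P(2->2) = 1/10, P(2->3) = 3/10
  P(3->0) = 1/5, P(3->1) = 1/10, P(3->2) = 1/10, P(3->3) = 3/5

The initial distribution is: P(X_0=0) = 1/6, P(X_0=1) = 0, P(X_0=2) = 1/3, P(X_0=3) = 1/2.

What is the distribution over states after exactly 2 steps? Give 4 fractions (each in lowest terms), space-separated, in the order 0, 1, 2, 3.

Propagating the distribution step by step (d_{t+1} = d_t * P):
d_0 = (0=1/6, 1=0, 2=1/3, 3=1/2)
  d_1[0] = 1/6*1/2 + 0*3/10 + 1/3*2/5 + 1/2*1/5 = 19/60
  d_1[1] = 1/6*1/5 + 0*1/5 + 1/3*1/5 + 1/2*1/10 = 3/20
  d_1[2] = 1/6*1/10 + 0*1/10 + 1/3*1/10 + 1/2*1/10 = 1/10
  d_1[3] = 1/6*1/5 + 0*2/5 + 1/3*3/10 + 1/2*3/5 = 13/30
d_1 = (0=19/60, 1=3/20, 2=1/10, 3=13/30)
  d_2[0] = 19/60*1/2 + 3/20*3/10 + 1/10*2/5 + 13/30*1/5 = 33/100
  d_2[1] = 19/60*1/5 + 3/20*1/5 + 1/10*1/5 + 13/30*1/10 = 47/300
  d_2[2] = 19/60*1/10 + 3/20*1/10 + 1/10*1/10 + 13/30*1/10 = 1/10
  d_2[3] = 19/60*1/5 + 3/20*2/5 + 1/10*3/10 + 13/30*3/5 = 31/75
d_2 = (0=33/100, 1=47/300, 2=1/10, 3=31/75)

Answer: 33/100 47/300 1/10 31/75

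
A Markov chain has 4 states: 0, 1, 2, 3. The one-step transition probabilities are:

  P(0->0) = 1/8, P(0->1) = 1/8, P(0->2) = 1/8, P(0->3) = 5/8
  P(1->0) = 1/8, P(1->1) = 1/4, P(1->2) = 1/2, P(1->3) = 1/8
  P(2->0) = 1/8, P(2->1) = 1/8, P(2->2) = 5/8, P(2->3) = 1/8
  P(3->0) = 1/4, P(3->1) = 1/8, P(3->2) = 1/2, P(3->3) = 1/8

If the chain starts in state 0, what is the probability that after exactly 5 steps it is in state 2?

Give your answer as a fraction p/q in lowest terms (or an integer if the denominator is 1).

Computing P^5 by repeated multiplication:
P^1 =
  0: [1/8, 1/8, 1/8, 5/8]
  1: [1/8, 1/4, 1/2, 1/8]
  2: [1/8, 1/8, 5/8, 1/8]
  3: [1/4, 1/8, 1/2, 1/8]
P^2 =
  0: [13/64, 9/64, 15/32, 3/16]
  1: [9/64, 5/32, 33/64, 3/16]
  2: [9/64, 9/64, 17/32, 3/16]
  3: [9/64, 9/64, 15/32, 1/4]
P^3 =
  0: [19/128, 73/512, 247/512, 29/128]
  1: [19/128, 37/256, 131/256, 25/128]
  2: [19/128, 73/512, 263/512, 25/128]
  3: [5/32, 73/512, 259/512, 25/128]
P^4 =
  0: [157/1024, 585/4096, 2067/4096, 51/256]
  1: [153/1024, 293/2048, 1041/2048, 51/256]
  2: [153/1024, 585/4096, 2083/4096, 51/256]
  3: [153/1024, 585/4096, 2067/4096, 13/64]
P^5 =
  0: [307/2048, 4681/32768, 16567/32768, 413/2048]
  1: [307/2048, 2341/16384, 8315/16384, 409/2048]
  2: [307/2048, 4681/32768, 16631/32768, 409/2048]
  3: [77/512, 4681/32768, 16615/32768, 409/2048]

(P^5)[0 -> 2] = 16567/32768

Answer: 16567/32768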